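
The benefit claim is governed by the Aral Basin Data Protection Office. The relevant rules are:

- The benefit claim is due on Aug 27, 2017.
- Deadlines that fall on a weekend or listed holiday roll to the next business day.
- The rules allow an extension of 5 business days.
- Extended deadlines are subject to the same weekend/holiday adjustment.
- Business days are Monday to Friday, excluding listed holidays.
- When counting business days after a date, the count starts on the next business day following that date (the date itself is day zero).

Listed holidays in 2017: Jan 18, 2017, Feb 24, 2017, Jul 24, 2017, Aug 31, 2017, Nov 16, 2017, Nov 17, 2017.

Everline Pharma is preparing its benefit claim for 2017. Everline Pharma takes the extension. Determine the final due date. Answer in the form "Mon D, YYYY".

Sep 5, 2017

The statutory due date is Aug 27, 2017.
Aug 27, 2017 is a Sunday, so it moves to the next business day, Aug 28, 2017 (Monday).
Counting 5 further business days from Aug 28, 2017 reaches Sep 5, 2017.
Sep 5, 2017 is a Tuesday and not a listed holiday, so it stands.
So the filing is due Sep 5, 2017.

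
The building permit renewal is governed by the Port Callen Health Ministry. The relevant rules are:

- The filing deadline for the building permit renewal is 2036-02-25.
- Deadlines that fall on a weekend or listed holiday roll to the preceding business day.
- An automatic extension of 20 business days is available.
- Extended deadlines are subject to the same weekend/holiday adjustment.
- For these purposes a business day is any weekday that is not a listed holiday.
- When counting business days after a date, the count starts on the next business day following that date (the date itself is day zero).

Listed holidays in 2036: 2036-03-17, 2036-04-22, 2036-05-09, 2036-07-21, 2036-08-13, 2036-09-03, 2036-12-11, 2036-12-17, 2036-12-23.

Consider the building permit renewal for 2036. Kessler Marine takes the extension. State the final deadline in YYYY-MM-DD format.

Start from the fixed due date, 2036-02-25.
2036-02-25 is a Monday and not a listed holiday, so it stands.
Counting 20 further business days from 2036-02-25 reaches 2036-03-25.
2036-03-25 (Tuesday) is already a business day.
The final due date is 2036-03-25.

2036-03-25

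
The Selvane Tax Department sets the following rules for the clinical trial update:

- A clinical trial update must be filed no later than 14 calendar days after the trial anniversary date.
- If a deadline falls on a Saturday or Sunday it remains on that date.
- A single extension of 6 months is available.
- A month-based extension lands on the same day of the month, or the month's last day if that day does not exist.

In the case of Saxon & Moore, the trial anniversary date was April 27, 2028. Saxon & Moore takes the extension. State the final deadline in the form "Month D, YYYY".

November 11, 2028

14 calendar days after April 27, 2028 is May 11, 2028.
May 11, 2028 is a Thursday; no weekend or holiday adjustment applies.
Applying the 6 months extension: 6 months after May 11, 2028 is November 11, 2028.
No adjustment is made for weekends or holidays, so November 11, 2028 stands.
The final due date is November 11, 2028.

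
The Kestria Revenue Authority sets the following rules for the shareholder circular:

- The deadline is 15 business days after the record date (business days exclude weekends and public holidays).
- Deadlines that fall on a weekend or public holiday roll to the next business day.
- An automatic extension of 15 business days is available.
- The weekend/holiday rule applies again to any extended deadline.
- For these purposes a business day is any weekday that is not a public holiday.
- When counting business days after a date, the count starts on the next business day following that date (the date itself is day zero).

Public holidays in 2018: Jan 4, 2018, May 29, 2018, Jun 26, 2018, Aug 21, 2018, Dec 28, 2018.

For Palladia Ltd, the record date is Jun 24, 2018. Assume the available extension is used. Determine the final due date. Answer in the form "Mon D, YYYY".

15 business days after Jun 24, 2018, excluding weekends and holidays, is Jul 16, 2018.
Jul 16, 2018 falls on a Monday, which is a business day, so no adjustment is needed.
The 15-business-day extension runs from Jul 16, 2018 to Aug 6, 2018.
Aug 6, 2018 is a Monday and not a listed holiday, so it stands.
The final due date is Aug 6, 2018.

Aug 6, 2018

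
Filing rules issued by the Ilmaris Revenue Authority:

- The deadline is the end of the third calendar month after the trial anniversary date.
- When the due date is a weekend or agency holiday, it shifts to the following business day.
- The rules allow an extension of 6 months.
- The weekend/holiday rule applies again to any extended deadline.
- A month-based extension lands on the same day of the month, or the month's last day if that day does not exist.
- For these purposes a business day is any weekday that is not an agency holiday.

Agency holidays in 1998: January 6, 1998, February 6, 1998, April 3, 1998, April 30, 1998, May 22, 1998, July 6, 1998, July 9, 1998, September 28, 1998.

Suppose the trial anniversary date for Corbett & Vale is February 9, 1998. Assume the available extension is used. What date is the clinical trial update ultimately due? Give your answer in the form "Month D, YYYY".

3 months after February 9, 1998 is May 1998; that month ends on May 31, 1998.
May 31, 1998 is a Sunday, so it moves to the next business day, June 1, 1998 (Monday).
The 6 months extension carries June 1, 1998 to December 1, 1998.
December 1, 1998 (Tuesday) is already a business day.
So the filing is due December 1, 1998.

December 1, 1998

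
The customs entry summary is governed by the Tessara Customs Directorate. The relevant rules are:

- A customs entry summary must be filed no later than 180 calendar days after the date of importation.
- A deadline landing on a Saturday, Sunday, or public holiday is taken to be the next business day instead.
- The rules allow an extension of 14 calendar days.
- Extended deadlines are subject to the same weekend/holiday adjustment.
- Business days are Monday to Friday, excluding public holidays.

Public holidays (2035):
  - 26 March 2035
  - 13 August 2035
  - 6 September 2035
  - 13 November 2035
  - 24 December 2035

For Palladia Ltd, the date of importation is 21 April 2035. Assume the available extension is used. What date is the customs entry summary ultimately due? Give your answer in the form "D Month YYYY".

1 November 2035

Trigger date 21 April 2035 + 180 calendar days = 18 October 2035.
18 October 2035 is a Thursday and not a listed holiday, so it stands.
Add the 14 calendar-day extension to 18 October 2035: 1 November 2035.
1 November 2035 (Thursday) is already a business day.
Deadline: 1 November 2035.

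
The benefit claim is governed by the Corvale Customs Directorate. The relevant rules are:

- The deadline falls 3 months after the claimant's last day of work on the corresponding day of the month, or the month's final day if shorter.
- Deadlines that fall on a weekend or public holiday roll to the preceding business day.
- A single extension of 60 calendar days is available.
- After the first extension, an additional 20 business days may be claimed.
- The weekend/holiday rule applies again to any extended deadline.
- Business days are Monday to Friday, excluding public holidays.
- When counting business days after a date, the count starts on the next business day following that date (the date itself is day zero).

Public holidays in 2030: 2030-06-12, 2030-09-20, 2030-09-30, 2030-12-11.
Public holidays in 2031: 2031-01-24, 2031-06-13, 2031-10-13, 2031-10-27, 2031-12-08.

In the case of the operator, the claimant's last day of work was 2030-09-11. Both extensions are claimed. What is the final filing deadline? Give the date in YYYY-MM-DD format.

Moving 3 months forward from 2030-09-11 on the corresponding day gives 2030-12-11.
2030-12-11 is a listed holiday; the preceding business day is 2030-12-10 (Tuesday).
Add the 60 calendar-day extension to 2030-12-10: 2031-02-08.
2031-02-08 falls on a Saturday. Rolling to the preceding business day gives 2031-02-07, a Friday.
Applying the 20-business-day extension: 20 business days after 2031-02-07 is 2031-03-07.
2031-03-07 (Friday) is already a business day.
Deadline: 2031-03-07.

2031-03-07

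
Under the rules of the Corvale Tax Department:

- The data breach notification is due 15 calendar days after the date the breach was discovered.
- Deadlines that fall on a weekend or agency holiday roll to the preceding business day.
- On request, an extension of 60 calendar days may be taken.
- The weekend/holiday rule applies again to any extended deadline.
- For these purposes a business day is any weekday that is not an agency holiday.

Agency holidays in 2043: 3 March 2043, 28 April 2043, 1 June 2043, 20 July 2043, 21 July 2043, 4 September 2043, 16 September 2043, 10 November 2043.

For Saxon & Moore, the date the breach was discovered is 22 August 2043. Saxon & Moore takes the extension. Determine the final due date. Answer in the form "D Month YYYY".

15 calendar days after 22 August 2043 is 6 September 2043.
Because 6 September 2043 is a Sunday, the deadline becomes 3 September 2043 (Thursday).
The 60-calendar-day extension moves the deadline from 3 September 2043 to 2 November 2043.
2 November 2043 falls on a Monday, which is a business day, so no adjustment is needed.
Deadline: 2 November 2043.

2 November 2043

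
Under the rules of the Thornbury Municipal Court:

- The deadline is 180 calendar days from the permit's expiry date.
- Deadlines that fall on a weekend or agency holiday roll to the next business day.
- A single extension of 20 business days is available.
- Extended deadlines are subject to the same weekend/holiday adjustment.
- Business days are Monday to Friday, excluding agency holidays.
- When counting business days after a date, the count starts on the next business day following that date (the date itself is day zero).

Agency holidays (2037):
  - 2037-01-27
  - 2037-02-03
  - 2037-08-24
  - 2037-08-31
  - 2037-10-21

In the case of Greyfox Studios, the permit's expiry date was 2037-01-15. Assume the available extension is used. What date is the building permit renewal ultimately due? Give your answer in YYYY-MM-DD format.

2037-08-11

180 calendar days after 2037-01-15 is 2037-07-14.
2037-07-14 (Tuesday) is already a business day.
Counting 20 further business days from 2037-07-14 reaches 2037-08-11.
Since 2037-08-11 is a Tuesday and not a holiday, the date is unchanged.
Deadline: 2037-08-11.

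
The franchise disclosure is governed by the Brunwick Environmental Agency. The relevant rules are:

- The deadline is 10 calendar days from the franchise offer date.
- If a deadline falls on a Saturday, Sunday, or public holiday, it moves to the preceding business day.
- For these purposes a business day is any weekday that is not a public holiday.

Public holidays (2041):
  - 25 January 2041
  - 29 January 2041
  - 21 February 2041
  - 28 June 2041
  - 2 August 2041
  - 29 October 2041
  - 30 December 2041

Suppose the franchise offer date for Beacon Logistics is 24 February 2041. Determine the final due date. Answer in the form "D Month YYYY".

From 24 February 2041, 10 calendar days later is 6 March 2041.
6 March 2041 falls on a Wednesday, which is a business day, so no adjustment is needed.
Deadline: 6 March 2041.

6 March 2041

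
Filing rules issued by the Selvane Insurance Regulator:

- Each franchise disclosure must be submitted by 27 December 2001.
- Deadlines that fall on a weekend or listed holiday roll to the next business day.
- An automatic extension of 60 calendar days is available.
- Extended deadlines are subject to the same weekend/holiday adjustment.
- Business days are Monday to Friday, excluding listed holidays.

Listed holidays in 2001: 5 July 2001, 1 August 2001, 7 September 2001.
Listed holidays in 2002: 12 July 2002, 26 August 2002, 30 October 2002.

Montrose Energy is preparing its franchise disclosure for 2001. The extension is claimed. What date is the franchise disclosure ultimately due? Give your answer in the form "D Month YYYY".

25 February 2002

Start from the fixed due date, 27 December 2001.
Since 27 December 2001 is a Thursday and not a holiday, the date is unchanged.
Add the 60 calendar-day extension to 27 December 2001: 25 February 2002.
25 February 2002 is a Monday and not a listed holiday, so it stands.
The final due date is 25 February 2002.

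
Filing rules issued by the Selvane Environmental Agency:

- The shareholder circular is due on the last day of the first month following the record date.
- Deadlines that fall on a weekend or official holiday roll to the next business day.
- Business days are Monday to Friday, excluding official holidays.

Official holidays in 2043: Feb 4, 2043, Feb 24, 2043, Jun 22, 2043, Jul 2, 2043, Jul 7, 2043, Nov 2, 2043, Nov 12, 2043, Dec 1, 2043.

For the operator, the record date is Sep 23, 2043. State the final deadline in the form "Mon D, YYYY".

Nov 3, 2043

1 month after Sep 23, 2043 is October 2043; that month ends on Oct 31, 2043.
Oct 31, 2043 falls on a Saturday. Rolling to the next business day gives Nov 3, 2043, a Tuesday.
The final due date is Nov 3, 2043.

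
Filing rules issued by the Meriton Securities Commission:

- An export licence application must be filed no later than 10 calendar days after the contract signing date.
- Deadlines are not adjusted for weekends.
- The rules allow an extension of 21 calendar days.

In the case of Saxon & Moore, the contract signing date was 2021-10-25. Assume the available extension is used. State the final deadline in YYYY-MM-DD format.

2021-11-25

Adding 10 calendar days to 2021-10-25 gives 2021-11-04.
2021-11-04 falls on a Thursday. The rules make no weekend/holiday allowance, so it remains 2021-11-04.
The 21-calendar-day extension moves the deadline from 2021-11-04 to 2021-11-25.
2021-11-25 is a Thursday; no weekend or holiday adjustment applies.
Final deadline: 2021-11-25.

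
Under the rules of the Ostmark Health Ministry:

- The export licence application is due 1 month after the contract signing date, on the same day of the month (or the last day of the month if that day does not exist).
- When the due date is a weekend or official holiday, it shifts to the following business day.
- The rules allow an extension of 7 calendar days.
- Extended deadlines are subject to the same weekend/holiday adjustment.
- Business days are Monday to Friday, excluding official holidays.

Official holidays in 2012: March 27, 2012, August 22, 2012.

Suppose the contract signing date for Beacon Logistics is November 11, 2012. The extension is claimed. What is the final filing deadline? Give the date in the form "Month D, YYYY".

December 18, 2012

1 month from November 11, 2012 is December 11, 2012.
Since December 11, 2012 is a Tuesday and not a holiday, the date is unchanged.
Applying the 7-calendar-day extension: December 11, 2012 + 7 days = December 18, 2012.
Since December 18, 2012 is a Tuesday and not a holiday, the date is unchanged.
So the filing is due December 18, 2012.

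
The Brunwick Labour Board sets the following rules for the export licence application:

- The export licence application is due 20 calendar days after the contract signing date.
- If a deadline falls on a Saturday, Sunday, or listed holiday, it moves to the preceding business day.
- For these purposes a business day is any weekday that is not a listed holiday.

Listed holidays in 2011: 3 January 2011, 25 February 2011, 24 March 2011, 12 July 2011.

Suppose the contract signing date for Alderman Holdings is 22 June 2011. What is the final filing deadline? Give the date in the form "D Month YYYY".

11 July 2011

Trigger date 22 June 2011 + 20 calendar days = 12 July 2011.
Because 12 July 2011 is a listed holiday, the deadline becomes 11 July 2011 (Monday).
The final due date is 11 July 2011.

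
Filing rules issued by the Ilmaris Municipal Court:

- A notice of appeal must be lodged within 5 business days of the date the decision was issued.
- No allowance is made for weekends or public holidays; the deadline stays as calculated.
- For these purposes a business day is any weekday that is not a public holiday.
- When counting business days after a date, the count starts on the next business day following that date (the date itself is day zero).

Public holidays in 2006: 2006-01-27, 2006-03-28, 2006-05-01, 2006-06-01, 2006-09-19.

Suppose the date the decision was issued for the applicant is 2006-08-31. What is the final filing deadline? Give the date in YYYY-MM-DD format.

5 business days after 2006-08-31, excluding weekends and holidays, is 2006-09-07.
2006-09-07 falls on a Thursday. The rules make no weekend/holiday allowance, so it remains 2006-09-07.
The final due date is 2006-09-07.

2006-09-07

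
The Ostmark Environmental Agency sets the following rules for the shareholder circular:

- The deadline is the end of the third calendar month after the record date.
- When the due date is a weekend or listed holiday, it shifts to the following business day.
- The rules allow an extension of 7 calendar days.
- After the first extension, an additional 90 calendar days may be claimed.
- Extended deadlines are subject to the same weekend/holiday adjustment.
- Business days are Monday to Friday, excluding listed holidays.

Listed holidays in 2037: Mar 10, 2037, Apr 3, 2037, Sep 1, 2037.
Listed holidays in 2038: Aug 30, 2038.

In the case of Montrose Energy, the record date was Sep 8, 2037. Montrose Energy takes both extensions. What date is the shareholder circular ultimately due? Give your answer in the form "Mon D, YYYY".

3 months after Sep 8, 2037 is December 2037; that month ends on Dec 31, 2037.
Dec 31, 2037 falls on a Thursday, which is a business day, so no adjustment is needed.
With the 7-day extension, Dec 31, 2037 becomes Jan 7, 2038.
Since Jan 7, 2038 is a Thursday and not a holiday, the date is unchanged.
Add the 90 calendar-day extension to Jan 7, 2038: Apr 7, 2038.
Apr 7, 2038 (Wednesday) is already a business day.
Final deadline: Apr 7, 2038.

Apr 7, 2038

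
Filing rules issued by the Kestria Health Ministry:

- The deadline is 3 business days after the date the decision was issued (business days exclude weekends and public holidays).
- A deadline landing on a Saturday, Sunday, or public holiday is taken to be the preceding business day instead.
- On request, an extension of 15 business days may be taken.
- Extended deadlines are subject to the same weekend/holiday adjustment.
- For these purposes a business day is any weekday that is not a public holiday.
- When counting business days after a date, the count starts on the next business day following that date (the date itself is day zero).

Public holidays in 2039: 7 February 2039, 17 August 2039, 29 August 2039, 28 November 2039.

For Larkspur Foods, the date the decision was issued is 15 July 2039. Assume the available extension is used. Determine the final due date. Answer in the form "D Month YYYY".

Counting 3 business days after 15 July 2039 (skipping weekends and listed holidays) reaches 20 July 2039.
20 July 2039 falls on a Wednesday, which is a business day, so no adjustment is needed.
Counting 15 further business days from 20 July 2039 reaches 10 August 2039.
10 August 2039 (Wednesday) is already a business day.
So the filing is due 10 August 2039.

10 August 2039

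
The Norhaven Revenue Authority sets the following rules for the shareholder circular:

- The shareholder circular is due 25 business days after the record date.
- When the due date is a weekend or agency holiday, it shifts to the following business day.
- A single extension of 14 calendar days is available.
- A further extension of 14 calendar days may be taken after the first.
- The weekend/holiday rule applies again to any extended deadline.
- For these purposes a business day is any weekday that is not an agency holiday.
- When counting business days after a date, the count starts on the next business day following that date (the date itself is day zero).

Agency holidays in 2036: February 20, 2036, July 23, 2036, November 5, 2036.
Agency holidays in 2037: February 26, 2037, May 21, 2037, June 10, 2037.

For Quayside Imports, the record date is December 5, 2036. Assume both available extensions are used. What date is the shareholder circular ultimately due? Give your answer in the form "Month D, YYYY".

Counting 25 business days after December 5, 2036 (skipping weekends and listed holidays) reaches January 9, 2037.
January 9, 2037 (Friday) is already a business day.
With the 14-day extension, January 9, 2037 becomes January 23, 2037.
Since January 23, 2037 is a Friday and not a holiday, the date is unchanged.
With the 14-day extension, January 23, 2037 becomes February 6, 2037.
February 6, 2037 is a Friday and not a listed holiday, so it stands.
The final due date is February 6, 2037.

February 6, 2037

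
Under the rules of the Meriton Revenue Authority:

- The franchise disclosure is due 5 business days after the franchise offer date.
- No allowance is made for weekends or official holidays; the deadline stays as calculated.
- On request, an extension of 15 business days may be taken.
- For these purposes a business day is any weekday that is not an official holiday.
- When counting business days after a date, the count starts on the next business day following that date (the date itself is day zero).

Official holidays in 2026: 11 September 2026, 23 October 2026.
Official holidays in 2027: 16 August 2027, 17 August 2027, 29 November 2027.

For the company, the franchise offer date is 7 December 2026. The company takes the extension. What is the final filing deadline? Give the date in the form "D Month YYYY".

4 January 2027

Starting the day after 7 December 2026 and counting 5 business days lands on 14 December 2026.
14 December 2026 is a Monday; no weekend or holiday adjustment applies.
Counting 15 further business days from 14 December 2026 reaches 4 January 2027.
No adjustment is made for weekends or holidays, so 4 January 2027 stands.
The final due date is 4 January 2027.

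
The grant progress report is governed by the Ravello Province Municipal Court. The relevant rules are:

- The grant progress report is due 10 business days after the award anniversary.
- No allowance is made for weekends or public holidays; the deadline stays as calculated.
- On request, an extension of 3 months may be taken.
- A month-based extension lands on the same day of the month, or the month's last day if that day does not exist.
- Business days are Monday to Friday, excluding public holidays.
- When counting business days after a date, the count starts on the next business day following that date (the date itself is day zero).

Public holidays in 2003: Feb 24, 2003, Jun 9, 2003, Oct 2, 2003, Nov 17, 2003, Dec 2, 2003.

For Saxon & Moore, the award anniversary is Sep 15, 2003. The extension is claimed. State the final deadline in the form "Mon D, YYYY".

Counting 10 business days after Sep 15, 2003 (skipping weekends and listed holidays) reaches Sep 29, 2003.
Sep 29, 2003 falls on a Monday. The rules make no weekend/holiday allowance, so it remains Sep 29, 2003.
Add 3 months to Sep 29, 2003: Dec 29, 2003.
Dec 29, 2003 falls on a Monday. The rules make no weekend/holiday allowance, so it remains Dec 29, 2003.
Deadline: Dec 29, 2003.

Dec 29, 2003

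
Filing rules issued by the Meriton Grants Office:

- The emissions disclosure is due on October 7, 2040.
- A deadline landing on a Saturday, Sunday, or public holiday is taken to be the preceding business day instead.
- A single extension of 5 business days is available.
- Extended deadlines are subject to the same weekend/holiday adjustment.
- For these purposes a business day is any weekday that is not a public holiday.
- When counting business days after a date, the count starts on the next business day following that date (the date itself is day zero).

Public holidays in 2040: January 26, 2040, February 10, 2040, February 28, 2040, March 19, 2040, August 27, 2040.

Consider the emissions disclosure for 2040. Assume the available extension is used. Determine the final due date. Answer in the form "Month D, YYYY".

Start from the fixed due date, October 7, 2040.
Because October 7, 2040 is a Sunday, the deadline becomes October 5, 2040 (Friday).
Applying the 5-business-day extension: 5 business days after October 5, 2040 is October 12, 2040.
Since October 12, 2040 is a Friday and not a holiday, the date is unchanged.
So the filing is due October 12, 2040.

October 12, 2040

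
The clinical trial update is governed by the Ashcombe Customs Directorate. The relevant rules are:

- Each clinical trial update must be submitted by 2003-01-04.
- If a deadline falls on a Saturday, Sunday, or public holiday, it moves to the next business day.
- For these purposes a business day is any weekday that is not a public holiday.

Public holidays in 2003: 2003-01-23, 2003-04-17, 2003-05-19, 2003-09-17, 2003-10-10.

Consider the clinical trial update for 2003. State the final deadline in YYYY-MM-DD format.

Start from the fixed due date, 2003-01-04.
Because 2003-01-04 is a Saturday, the deadline becomes 2003-01-06 (Monday).
So the filing is due 2003-01-06.

2003-01-06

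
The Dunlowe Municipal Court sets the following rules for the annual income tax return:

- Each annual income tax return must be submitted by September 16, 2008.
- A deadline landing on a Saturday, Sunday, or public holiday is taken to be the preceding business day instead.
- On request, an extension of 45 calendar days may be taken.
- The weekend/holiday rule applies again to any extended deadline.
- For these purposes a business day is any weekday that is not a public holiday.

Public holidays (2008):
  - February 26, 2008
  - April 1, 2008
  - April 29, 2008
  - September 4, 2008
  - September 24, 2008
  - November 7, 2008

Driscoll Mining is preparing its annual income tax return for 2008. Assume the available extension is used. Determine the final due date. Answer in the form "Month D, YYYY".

October 31, 2008

Start from the fixed due date, September 16, 2008.
September 16, 2008 falls on a Tuesday, which is a business day, so no adjustment is needed.
With the 45-day extension, September 16, 2008 becomes October 31, 2008.
October 31, 2008 (Friday) is already a business day.
Deadline: October 31, 2008.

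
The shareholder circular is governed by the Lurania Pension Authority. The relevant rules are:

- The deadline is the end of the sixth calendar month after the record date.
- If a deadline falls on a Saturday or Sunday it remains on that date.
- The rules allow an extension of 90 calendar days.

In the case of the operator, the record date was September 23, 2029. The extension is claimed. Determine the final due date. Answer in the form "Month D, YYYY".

The sixth month after September 23, 2029 is March 2030, whose last day is March 31, 2030.
March 31, 2030 is a Sunday; no weekend or holiday adjustment applies.
Applying the 90-calendar-day extension: March 31, 2030 + 90 days = June 29, 2030.
June 29, 2030 is a Saturday; no weekend or holiday adjustment applies.
The final due date is June 29, 2030.

June 29, 2030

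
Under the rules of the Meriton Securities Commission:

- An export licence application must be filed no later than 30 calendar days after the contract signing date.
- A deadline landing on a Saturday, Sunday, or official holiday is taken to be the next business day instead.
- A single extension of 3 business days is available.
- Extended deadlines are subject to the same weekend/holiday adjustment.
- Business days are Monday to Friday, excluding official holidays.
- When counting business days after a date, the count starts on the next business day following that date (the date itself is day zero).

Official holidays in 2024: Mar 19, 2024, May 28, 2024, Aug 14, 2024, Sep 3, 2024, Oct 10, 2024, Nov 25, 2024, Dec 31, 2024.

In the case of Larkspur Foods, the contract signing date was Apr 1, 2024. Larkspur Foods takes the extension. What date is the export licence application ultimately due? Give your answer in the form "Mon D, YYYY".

May 6, 2024

30 calendar days after Apr 1, 2024 is May 1, 2024.
Since May 1, 2024 is a Wednesday and not a holiday, the date is unchanged.
Applying the 3-business-day extension: 3 business days after May 1, 2024 is May 6, 2024.
May 6, 2024 falls on a Monday, which is a business day, so no adjustment is needed.
Deadline: May 6, 2024.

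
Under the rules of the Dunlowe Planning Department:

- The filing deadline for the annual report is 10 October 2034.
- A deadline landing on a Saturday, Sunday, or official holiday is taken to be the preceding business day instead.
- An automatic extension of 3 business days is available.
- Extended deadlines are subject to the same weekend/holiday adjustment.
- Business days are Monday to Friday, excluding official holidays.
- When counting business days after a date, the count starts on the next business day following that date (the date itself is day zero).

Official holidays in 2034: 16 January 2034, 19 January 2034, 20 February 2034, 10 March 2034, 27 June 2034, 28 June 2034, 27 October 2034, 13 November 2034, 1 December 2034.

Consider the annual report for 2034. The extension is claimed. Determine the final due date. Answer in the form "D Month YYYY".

The stated deadline is 10 October 2034.
10 October 2034 (Tuesday) is already a business day.
Applying the 3-business-day extension: 3 business days after 10 October 2034 is 13 October 2034.
13 October 2034 (Friday) is already a business day.
Deadline: 13 October 2034.

13 October 2034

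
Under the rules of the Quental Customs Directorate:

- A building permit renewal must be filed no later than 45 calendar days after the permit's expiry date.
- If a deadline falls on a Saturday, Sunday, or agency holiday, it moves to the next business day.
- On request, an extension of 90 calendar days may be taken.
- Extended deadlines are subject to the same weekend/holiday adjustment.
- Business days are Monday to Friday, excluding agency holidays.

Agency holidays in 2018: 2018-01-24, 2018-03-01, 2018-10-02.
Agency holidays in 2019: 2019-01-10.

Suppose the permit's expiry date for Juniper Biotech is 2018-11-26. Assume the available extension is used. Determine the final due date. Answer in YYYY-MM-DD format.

45 calendar days after 2018-11-26 is 2019-01-10.
2019-01-10 falls on a listed holiday. Rolling to the next business day gives 2019-01-11, a Friday.
Add the 90 calendar-day extension to 2019-01-11: 2019-04-11.
2019-04-11 falls on a Thursday, which is a business day, so no adjustment is needed.
Deadline: 2019-04-11.

2019-04-11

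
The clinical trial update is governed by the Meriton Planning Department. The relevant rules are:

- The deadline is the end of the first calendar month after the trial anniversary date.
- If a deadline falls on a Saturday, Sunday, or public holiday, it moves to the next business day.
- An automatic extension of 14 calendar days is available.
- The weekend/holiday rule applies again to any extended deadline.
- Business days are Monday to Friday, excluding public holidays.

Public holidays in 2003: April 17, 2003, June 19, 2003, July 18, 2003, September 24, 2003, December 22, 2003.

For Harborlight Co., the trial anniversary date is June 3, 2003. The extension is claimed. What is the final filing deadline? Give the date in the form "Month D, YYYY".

August 14, 2003

The first month after June 3, 2003 is July 2003, whose last day is July 31, 2003.
July 31, 2003 (Thursday) is already a business day.
The 14-calendar-day extension moves the deadline from July 31, 2003 to August 14, 2003.
August 14, 2003 falls on a Thursday, which is a business day, so no adjustment is needed.
Deadline: August 14, 2003.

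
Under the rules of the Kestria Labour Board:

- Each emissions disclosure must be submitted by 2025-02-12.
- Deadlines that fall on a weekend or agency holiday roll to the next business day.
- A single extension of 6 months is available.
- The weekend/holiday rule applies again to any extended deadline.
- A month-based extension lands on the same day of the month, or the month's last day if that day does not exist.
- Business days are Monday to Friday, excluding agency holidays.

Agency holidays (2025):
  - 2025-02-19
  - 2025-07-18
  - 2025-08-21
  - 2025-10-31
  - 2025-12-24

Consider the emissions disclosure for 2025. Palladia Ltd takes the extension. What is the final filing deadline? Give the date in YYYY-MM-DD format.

Start from the fixed due date, 2025-02-12.
2025-02-12 is a Wednesday and not a listed holiday, so it stands.
The 6 months extension carries 2025-02-12 to 2025-08-12.
2025-08-12 falls on a Tuesday, which is a business day, so no adjustment is needed.
Deadline: 2025-08-12.

2025-08-12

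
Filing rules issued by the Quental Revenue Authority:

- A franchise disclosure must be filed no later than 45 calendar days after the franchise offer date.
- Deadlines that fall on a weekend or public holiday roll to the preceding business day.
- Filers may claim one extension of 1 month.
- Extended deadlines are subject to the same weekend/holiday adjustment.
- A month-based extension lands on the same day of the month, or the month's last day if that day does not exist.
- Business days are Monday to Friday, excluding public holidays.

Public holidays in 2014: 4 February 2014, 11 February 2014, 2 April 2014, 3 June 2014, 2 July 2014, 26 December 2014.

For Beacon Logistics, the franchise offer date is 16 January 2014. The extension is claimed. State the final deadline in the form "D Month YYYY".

28 March 2014

From 16 January 2014, 45 calendar days later is 2 March 2014.
2 March 2014 is a Sunday; the preceding business day is 28 February 2014 (Friday).
Add 1 month to 28 February 2014: 28 March 2014.
Since 28 March 2014 is a Friday and not a holiday, the date is unchanged.
Final deadline: 28 March 2014.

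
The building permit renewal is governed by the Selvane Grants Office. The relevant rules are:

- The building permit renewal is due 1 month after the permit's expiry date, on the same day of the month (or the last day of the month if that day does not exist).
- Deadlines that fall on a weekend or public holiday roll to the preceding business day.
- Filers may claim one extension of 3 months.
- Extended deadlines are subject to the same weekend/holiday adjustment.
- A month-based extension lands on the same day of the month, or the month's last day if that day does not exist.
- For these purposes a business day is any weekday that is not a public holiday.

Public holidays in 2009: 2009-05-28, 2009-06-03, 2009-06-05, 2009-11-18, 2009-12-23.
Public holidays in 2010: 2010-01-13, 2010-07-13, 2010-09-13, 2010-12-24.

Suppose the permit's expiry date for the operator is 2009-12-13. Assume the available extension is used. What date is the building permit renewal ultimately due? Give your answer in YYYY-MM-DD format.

2010-04-12

1 month from 2009-12-13 is 2010-01-13.
2010-01-13 is a listed holiday, so it moves to the preceding business day, 2010-01-12 (Tuesday).
Add 3 months to 2010-01-12: 2010-04-12.
2010-04-12 (Monday) is already a business day.
The final due date is 2010-04-12.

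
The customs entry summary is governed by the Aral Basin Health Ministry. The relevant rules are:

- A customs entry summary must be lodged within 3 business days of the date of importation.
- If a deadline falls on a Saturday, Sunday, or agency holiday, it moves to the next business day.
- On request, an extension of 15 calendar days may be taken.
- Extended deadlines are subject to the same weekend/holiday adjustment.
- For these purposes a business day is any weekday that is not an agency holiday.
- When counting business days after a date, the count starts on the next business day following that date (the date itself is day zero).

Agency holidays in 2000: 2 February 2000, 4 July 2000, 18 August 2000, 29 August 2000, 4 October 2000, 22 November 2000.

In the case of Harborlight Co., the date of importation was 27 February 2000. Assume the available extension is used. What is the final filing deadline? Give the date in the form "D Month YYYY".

Counting 3 business days after 27 February 2000 (skipping weekends and listed holidays) reaches 1 March 2000.
Since 1 March 2000 is a Wednesday and not a holiday, the date is unchanged.
The 15-calendar-day extension moves the deadline from 1 March 2000 to 16 March 2000.
16 March 2000 (Thursday) is already a business day.
The final due date is 16 March 2000.

16 March 2000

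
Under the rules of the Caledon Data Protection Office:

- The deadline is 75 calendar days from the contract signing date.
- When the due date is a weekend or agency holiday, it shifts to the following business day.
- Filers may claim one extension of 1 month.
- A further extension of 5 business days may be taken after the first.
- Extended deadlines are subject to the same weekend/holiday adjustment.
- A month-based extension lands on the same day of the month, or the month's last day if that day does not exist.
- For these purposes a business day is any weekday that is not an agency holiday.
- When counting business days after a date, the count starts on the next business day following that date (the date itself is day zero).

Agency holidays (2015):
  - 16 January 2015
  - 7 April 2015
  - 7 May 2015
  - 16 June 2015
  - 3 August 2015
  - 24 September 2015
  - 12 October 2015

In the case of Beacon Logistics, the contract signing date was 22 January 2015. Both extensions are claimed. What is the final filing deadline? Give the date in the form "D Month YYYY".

15 May 2015

Trigger date 22 January 2015 + 75 calendar days = 7 April 2015.
7 April 2015 is a listed holiday, so it moves to the next business day, 8 April 2015 (Wednesday).
Add 1 month to 8 April 2015: 8 May 2015.
8 May 2015 (Friday) is already a business day.
Applying the 5-business-day extension: 5 business days after 8 May 2015 is 15 May 2015.
15 May 2015 is a Friday and not a listed holiday, so it stands.
Final deadline: 15 May 2015.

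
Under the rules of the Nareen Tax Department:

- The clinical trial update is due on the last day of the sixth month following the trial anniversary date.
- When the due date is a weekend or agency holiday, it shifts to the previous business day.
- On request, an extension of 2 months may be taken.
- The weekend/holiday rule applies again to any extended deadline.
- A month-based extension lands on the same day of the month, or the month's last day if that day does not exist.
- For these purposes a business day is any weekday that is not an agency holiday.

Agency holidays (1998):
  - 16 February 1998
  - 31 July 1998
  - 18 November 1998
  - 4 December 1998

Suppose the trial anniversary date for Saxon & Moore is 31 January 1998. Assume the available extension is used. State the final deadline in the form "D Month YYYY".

30 September 1998

6 months after 31 January 1998 is July 1998; that month ends on 31 July 1998.
Because 31 July 1998 is a listed holiday, the deadline becomes 30 July 1998 (Thursday).
Add 2 months to 30 July 1998: 30 September 1998.
Since 30 September 1998 is a Wednesday and not a holiday, the date is unchanged.
Final deadline: 30 September 1998.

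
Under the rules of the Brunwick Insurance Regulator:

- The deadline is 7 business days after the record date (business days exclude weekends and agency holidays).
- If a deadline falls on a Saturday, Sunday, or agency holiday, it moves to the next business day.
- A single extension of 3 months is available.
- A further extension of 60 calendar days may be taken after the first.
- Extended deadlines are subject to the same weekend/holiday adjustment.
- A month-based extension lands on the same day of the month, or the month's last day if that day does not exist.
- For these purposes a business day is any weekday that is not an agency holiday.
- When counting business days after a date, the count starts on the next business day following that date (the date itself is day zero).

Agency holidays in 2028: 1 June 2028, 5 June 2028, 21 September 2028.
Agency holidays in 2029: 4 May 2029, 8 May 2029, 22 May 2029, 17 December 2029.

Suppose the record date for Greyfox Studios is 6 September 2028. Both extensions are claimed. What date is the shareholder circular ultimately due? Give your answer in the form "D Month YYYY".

13 February 2029

Starting the day after 6 September 2028 and counting 7 business days lands on 15 September 2028.
15 September 2028 (Friday) is already a business day.
Add 3 months to 15 September 2028: 15 December 2028.
Since 15 December 2028 is a Friday and not a holiday, the date is unchanged.
Applying the 60-calendar-day extension: 15 December 2028 + 60 days = 13 February 2029.
13 February 2029 is a Tuesday and not a listed holiday, so it stands.
Deadline: 13 February 2029.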